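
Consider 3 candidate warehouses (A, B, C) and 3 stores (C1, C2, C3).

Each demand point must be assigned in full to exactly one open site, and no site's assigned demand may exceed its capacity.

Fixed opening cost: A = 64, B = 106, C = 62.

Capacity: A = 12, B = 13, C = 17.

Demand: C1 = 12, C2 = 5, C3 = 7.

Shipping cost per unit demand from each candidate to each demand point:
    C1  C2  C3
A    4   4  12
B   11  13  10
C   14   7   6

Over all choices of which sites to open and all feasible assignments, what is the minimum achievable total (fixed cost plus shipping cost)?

251

Open {A, C}; cheapest assignment that respects the capacities:
  A (cap 12, load 12): C1 — cost 12×4 = 48
  C (cap 17, load 12): C2, C3 — cost 5×7 + 7×6 = 77
  Shipping 125, fixed 126 → total 251.
  Any other capacity-feasible assignment to {A, C} ships for at least 125.
Compare {A, B}: its best feasible assignment gives total 353.
Compare {A, B, C}: its best feasible assignment gives total 357.
Every other set of open sites that can feasibly serve all demand totals ≥ 353 even under its best assignment. Minimum: 251.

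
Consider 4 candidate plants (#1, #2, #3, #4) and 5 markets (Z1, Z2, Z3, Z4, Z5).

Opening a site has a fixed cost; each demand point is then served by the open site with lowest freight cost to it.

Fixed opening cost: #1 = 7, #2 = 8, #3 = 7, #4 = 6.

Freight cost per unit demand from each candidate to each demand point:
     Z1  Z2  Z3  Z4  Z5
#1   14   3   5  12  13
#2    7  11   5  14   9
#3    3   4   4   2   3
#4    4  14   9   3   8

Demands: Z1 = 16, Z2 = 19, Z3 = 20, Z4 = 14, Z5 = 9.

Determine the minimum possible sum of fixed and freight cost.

Open {#1, #3}: assign each demand point to its cheapest open site.
  Z1→#3 16×3=48, Z2→#1 19×3=57, Z3→#3 20×4=80, Z4→#3 14×2=28, Z5→#3 9×3=27
  freight cost 240, fixed 14 → total 254.
Compare {#1, #3, #4}: freight cost 240 + fixed 20 = 260.
Compare {#1, #2, #3}: freight cost 240 + fixed 22 = 262.
Compare {#3}: freight cost 259 + fixed 7 = 266.
All other subsets cost ≥ 260. Minimum total cost: 254.

254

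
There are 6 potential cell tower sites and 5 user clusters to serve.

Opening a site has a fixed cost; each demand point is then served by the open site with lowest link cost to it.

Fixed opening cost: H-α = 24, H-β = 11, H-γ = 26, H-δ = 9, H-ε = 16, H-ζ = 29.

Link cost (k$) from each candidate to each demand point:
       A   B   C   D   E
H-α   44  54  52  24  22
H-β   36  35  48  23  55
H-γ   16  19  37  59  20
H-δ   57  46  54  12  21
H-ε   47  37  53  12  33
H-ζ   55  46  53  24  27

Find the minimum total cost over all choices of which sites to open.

139

Open {H-γ, H-δ}: assign each demand point to its cheapest open site.
  A→H-γ 16, B→H-γ 19, C→H-γ 37, D→H-δ 12, E→H-γ 20
  link cost 104, fixed 35 → total 139.
Compare {H-γ, H-ε}: link cost 104 + fixed 42 = 146.
Compare {H-β, H-γ, H-δ}: link cost 104 + fixed 46 = 150.
Compare {H-β, H-γ}: link cost 115 + fixed 37 = 152.
All other subsets cost ≥ 146. Minimum total cost: 139.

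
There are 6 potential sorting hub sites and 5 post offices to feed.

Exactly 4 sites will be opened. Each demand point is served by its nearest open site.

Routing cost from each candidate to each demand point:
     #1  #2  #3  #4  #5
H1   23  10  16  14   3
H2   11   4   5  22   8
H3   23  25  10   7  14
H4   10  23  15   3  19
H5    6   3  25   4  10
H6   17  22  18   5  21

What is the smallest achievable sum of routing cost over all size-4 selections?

Open {H1, H2, H4, H5}.
  #1→H5 6, #2→H5 3, #3→H2 5, #4→H4 3, #5→H1 3  ⇒ total 20.
Compare {H1, H2, H3, H5}: total 21.
Compare {H1, H2, H5, H6}: total 21.
No size-4 selection does better; minimum is 20.

20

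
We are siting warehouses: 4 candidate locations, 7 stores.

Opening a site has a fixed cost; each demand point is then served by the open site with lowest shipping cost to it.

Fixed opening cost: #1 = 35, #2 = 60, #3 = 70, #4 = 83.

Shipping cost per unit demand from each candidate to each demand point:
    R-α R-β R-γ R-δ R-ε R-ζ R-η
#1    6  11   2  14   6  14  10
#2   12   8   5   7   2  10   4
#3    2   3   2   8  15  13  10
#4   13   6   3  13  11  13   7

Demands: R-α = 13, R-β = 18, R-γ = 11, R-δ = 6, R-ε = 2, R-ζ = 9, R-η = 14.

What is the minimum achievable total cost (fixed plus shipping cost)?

Open {#2, #3}: assign each demand point to its cheapest open site.
  R-α→#3 13×2=26, R-β→#3 18×3=54, R-γ→#3 11×2=22, R-δ→#2 6×7=42, R-ε→#2 2×2=4, R-ζ→#2 9×10=90, R-η→#2 14×4=56
  shipping cost 294, fixed 130 → total 424.
Compare {#1, #2, #3}: shipping cost 294 + fixed 165 = 459.
Compare {#3}: shipping cost 437 + fixed 70 = 507.
Compare {#2, #3, #4}: shipping cost 294 + fixed 213 = 507.
All other subsets cost ≥ 459. Minimum total cost: 424.

424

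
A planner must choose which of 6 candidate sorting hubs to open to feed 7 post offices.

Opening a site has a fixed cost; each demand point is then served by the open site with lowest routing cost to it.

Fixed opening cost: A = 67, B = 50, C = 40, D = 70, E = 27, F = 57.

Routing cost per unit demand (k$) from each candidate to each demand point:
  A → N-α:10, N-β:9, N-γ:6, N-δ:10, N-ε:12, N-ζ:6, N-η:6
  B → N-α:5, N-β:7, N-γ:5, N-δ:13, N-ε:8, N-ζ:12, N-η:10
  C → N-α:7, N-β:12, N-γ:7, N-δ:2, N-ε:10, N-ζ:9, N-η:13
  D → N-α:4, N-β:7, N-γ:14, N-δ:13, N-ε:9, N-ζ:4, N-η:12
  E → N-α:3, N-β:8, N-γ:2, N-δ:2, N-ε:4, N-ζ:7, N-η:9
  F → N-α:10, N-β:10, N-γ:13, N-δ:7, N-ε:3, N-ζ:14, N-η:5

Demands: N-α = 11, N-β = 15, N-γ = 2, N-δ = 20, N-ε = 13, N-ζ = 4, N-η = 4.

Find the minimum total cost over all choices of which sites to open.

340

Open {E}: assign each demand point to its cheapest open site.
  N-α→E 11×3=33, N-β→E 15×8=120, N-γ→E 2×2=4, N-δ→E 20×2=40, N-ε→E 13×4=52, N-ζ→E 4×7=28, N-η→E 4×9=36
  routing cost 313, fixed 27 → total 340.
Compare {E, F}: routing cost 284 + fixed 84 = 368.
Compare {B, E}: routing cost 298 + fixed 77 = 375.
Compare {C, E}: routing cost 313 + fixed 67 = 380.
All other subsets cost ≥ 368. Minimum total cost: 340.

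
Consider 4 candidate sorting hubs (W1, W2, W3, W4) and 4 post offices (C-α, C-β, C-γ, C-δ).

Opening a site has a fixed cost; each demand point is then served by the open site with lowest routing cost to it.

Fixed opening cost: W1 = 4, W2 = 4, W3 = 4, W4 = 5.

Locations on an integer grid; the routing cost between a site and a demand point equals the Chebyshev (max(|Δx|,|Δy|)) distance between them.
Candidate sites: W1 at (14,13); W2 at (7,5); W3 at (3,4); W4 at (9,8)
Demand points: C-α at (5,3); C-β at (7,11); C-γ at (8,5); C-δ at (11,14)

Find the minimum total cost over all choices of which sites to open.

20

Open {W1, W2}: assign each demand point to its cheapest open site.
  C-α→W2 2, C-β→W2 6, C-γ→W2 1, C-δ→W1 3
  routing cost 12, fixed 8 → total 20.
Compare {W2, W4}: routing cost 12 + fixed 9 = 21.
Compare {W2}: routing cost 18 + fixed 4 = 22.
Compare {W4}: routing cost 17 + fixed 5 = 22.
All other subsets cost ≥ 21. Minimum total cost: 20.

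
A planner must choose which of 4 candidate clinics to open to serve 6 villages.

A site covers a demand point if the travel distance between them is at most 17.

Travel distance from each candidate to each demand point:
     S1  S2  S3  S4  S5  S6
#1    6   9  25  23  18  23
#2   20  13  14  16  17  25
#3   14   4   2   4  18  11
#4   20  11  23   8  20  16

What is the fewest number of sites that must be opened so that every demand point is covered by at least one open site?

2

Coverage sets (demand points within 17 of each site):
  #1: {S1, S2}
  #2: {S2, S3, S4, S5}
  #3: {S1, S2, S3, S4, S6}
  #4: {S2, S4, S6}
No single site covers all 6 demand points.
But {#2, #3} covers everything, so the minimum is 2.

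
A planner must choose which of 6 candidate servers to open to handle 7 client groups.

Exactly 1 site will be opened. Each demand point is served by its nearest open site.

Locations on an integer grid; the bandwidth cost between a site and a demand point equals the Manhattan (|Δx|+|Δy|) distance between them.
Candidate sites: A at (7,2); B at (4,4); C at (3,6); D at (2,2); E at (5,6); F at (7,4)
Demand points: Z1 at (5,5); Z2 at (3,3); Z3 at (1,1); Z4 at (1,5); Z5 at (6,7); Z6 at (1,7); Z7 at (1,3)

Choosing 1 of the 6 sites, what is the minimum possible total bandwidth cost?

28

Open {C}.
  Z1→C 3, Z2→C 3, Z3→C 7, Z4→C 3, Z5→C 4, Z6→C 3, Z7→C 5  ⇒ total 28.
Compare {B}: total 29.
Compare {D}: total 31.
No size-1 selection does better; minimum is 28.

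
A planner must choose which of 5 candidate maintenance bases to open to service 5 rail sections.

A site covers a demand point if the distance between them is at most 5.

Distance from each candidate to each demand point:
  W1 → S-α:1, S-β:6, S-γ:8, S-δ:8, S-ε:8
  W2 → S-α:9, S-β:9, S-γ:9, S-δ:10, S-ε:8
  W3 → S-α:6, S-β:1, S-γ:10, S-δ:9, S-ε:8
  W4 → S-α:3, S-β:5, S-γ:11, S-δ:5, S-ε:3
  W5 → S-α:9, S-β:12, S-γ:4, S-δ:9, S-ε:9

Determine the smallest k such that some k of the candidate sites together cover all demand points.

2

Coverage sets (demand points within 5 of each site):
  W1: {S-α}
  W2: {}
  W3: {S-β}
  W4: {S-α, S-β, S-δ, S-ε}
  W5: {S-γ}
No single site covers all 5 demand points.
But {W4, W5} covers everything, so the minimum is 2.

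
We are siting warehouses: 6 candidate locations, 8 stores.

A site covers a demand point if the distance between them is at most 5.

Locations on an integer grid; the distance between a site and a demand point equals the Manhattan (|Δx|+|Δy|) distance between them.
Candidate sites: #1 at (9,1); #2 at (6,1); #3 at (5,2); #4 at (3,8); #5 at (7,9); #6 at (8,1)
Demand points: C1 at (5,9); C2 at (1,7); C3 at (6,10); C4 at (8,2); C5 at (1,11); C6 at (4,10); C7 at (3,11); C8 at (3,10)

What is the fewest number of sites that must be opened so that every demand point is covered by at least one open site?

Coverage sets (demand points within 5 of each site):
  #1: {C4}
  #2: {C4}
  #3: {C4}
  #4: {C1, C2, C3, C5, C6, C7, C8}
  #5: {C1, C3, C6, C8}
  #6: {C4}
No single site covers all 8 demand points.
But {#1, #4} covers everything, so the minimum is 2.

2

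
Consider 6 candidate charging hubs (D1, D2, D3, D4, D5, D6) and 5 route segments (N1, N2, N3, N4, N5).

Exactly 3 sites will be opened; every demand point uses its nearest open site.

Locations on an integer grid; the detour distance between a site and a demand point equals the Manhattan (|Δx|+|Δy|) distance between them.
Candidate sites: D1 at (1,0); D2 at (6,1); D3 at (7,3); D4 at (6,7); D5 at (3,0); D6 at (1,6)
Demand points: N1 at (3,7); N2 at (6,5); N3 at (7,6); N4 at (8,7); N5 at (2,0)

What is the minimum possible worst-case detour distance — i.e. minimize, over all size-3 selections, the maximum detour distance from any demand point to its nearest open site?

3

Open {D1, D2, D4}.
  Farthest demand point is N1 at detour distance 3 (to D4); all others are ≤ 3.
With {D1, D3, D4} the worst case is 3.
With {D1, D4, D5} the worst case is 3.
No size-3 selection achieves below 3.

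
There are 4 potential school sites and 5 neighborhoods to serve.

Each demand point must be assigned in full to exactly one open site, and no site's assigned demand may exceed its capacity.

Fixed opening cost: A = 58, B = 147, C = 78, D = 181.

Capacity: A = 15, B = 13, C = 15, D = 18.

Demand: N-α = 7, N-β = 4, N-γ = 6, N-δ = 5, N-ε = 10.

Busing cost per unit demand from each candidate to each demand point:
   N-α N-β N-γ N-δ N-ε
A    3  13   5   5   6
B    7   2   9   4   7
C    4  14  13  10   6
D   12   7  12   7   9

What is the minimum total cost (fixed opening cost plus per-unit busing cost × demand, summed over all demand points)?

Open {A, B, C}; cheapest assignment that respects the capacities:
  A (cap 15, load 13): N-α, N-γ — cost 7×3 + 6×5 = 51
  B (cap 13, load 9): N-β, N-δ — cost 4×2 + 5×4 = 28
  C (cap 15, load 10): N-ε — cost 10×6 = 60
  Shipping 139, fixed 283 → total 422.
  Any other capacity-feasible assignment to {A, B, C} ships for at least 139.
Compare {A, C, D}: its best feasible assignment gives total 491.
Compare {A, D}: its best feasible assignment gives total 508.
Every other set of open sites that can feasibly serve all demand totals ≥ 491 even under its best assignment. Minimum: 422.

422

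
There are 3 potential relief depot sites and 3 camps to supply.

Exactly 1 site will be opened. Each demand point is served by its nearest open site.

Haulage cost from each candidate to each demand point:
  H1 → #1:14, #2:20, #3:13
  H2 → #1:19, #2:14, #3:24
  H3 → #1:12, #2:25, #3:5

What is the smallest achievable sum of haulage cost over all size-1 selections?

42

Open {H3}.
  #1→H3 12, #2→H3 25, #3→H3 5  ⇒ total 42.
Compare {H1}: total 47.
Compare {H2}: total 57.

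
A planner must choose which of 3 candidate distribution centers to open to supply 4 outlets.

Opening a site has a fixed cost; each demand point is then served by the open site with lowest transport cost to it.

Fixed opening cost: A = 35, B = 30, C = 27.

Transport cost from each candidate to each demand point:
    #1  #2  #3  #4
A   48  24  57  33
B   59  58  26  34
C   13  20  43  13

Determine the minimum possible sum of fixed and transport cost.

116

Open {C}: assign each demand point to its cheapest open site.
  #1→C 13, #2→C 20, #3→C 43, #4→C 13
  transport cost 89, fixed 27 → total 116.
Compare {B, C}: transport cost 72 + fixed 57 = 129.
Compare {A, C}: transport cost 89 + fixed 62 = 151.
Compare {A, B, C}: transport cost 72 + fixed 92 = 164.
All other subsets cost ≥ 129. Minimum total cost: 116.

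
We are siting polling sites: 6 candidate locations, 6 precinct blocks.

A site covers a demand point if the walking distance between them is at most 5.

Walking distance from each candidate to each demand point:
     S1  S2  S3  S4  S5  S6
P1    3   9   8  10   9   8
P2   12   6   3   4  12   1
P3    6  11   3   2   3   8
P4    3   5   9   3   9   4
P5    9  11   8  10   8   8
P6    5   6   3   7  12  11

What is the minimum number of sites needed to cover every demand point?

Coverage sets (demand points within 5 of each site):
  P1: {S1}
  P2: {S3, S4, S6}
  P3: {S3, S4, S5}
  P4: {S1, S2, S4, S6}
  P5: {}
  P6: {S1, S3}
No single site covers all 6 demand points.
But {P3, P4} covers everything, so the minimum is 2.

2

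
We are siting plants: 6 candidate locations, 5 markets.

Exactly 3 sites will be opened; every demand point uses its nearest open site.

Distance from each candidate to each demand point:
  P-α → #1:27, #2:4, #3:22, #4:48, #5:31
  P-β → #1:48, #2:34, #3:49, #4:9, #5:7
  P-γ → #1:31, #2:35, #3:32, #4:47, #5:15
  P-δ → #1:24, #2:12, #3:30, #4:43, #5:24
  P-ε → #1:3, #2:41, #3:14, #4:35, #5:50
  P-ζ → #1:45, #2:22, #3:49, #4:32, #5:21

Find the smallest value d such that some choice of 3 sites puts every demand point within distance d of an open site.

14

Open {P-α, P-β, P-ε}.
  Farthest demand point is #3 at distance 14 (to P-ε); all others are ≤ 14.
With {P-β, P-δ, P-ε} the worst case is 14.
With {P-β, P-ε, P-ζ} the worst case is 22.
No size-3 selection achieves below 14.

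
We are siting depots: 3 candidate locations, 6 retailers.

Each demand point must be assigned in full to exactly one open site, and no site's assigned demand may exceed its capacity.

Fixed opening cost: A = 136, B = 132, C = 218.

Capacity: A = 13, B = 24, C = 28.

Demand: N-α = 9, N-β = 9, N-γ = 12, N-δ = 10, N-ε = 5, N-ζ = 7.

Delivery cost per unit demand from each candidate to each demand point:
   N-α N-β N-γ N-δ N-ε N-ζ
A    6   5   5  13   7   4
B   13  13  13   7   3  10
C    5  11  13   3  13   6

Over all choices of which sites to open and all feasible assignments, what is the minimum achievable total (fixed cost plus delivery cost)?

765

Open {B, C}; cheapest assignment that respects the capacities:
  B (cap 24, load 24): N-γ, N-ε, N-ζ — cost 12×13 + 5×3 + 7×10 = 241
  C (cap 28, load 28): N-α, N-β, N-δ — cost 9×5 + 9×11 + 10×3 = 174
  Shipping 415, fixed 350 → total 765.
  Any other capacity-feasible assignment to {B, C} ships for at least 415.
Compare {A, B, C}: its best feasible assignment gives total 795.
Every other set of open sites that can feasibly serve all demand totals ≥ 795 even under its best assignment. Minimum: 765.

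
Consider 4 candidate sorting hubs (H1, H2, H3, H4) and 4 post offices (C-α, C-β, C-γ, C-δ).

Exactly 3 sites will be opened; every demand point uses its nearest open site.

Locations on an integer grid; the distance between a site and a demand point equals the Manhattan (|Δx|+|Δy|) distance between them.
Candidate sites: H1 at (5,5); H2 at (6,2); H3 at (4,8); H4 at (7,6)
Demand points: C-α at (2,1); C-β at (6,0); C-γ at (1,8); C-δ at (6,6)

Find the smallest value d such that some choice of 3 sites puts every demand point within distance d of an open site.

Open {H1, H2, H3}.
  Farthest demand point is C-α at distance 5 (to H2); all others are ≤ 5.
With {H2, H3, H4} the worst case is 5.
With {H1, H2, H4} the worst case is 7.
No size-3 selection achieves below 5.

5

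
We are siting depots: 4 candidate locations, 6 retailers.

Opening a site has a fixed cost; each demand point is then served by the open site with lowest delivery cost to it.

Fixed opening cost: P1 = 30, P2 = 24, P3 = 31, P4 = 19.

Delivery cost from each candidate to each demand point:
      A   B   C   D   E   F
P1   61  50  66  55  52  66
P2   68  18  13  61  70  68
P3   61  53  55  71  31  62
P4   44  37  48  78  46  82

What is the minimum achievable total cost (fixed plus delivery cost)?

Open {P2, P4}: assign each demand point to its cheapest open site.
  A→P4 44, B→P2 18, C→P2 13, D→P2 61, E→P4 46, F→P2 68
  delivery cost 250, fixed 43 → total 293.
Compare {P2, P3}: delivery cost 246 + fixed 55 = 301.
Compare {P2, P3, P4}: delivery cost 229 + fixed 74 = 303.
Compare {P1, P2, P4}: delivery cost 242 + fixed 73 = 315.
All other subsets cost ≥ 301. Minimum total cost: 293.

293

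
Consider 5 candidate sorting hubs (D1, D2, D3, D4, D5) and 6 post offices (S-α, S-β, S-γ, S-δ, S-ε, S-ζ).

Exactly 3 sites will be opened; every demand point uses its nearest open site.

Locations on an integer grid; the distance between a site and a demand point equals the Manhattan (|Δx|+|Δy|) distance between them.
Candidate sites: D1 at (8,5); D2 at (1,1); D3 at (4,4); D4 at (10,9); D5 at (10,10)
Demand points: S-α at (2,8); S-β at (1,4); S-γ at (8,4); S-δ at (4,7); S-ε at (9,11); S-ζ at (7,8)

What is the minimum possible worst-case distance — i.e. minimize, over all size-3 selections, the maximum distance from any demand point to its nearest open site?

Open {D1, D3, D4}.
  Farthest demand point is S-α at distance 6 (to D3); all others are ≤ 6.
With {D1, D3, D5} the worst case is 6.
With {D2, D3, D4} the worst case is 6.
No size-3 selection achieves below 6.

6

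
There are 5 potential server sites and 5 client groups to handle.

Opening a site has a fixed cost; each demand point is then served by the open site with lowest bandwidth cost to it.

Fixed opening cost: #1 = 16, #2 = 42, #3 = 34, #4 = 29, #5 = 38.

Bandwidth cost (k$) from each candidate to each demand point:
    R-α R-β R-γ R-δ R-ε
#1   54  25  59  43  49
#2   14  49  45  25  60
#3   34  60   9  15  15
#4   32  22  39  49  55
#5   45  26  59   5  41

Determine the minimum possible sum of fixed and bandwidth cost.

Open {#1, #3}: assign each demand point to its cheapest open site.
  R-α→#3 34, R-β→#1 25, R-γ→#3 9, R-δ→#3 15, R-ε→#3 15
  bandwidth cost 98, fixed 50 → total 148.
Compare {#3, #4}: bandwidth cost 93 + fixed 63 = 156.
Compare {#3, #5}: bandwidth cost 89 + fixed 72 = 161.
Compare {#3}: bandwidth cost 133 + fixed 34 = 167.
All other subsets cost ≥ 156. Minimum total cost: 148.

148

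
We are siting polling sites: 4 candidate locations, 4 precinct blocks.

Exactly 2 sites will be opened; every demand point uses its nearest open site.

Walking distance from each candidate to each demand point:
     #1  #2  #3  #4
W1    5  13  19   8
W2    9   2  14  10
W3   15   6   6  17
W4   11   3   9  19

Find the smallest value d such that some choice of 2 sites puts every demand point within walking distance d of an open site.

Open {W1, W3}.
  Farthest demand point is #4 at walking distance 8 (to W1); all others are ≤ 8.
With {W1, W4} the worst case is 9.
With {W2, W3} the worst case is 10.
No size-2 selection achieves below 8.

8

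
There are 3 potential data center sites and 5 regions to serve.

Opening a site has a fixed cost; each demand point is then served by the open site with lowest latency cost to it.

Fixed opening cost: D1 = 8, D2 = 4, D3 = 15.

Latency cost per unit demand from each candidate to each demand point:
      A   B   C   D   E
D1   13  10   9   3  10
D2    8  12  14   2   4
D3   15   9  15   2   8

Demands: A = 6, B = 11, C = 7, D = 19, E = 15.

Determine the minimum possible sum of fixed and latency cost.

331

Open {D1, D2}: assign each demand point to its cheapest open site.
  A→D2 6×8=48, B→D1 11×10=110, C→D1 7×9=63, D→D2 19×2=38, E→D2 15×4=60
  latency cost 319, fixed 12 → total 331.
Compare {D1, D2, D3}: latency cost 308 + fixed 27 = 335.
Compare {D2, D3}: latency cost 343 + fixed 19 = 362.
Compare {D2}: latency cost 376 + fixed 4 = 380.
All other subsets cost ≥ 335. Minimum total cost: 331.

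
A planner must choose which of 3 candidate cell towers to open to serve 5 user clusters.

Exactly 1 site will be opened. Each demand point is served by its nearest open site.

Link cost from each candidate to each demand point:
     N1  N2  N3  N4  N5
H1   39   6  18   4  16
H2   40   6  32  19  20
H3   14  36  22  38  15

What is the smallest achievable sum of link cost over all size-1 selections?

83

Open {H1}.
  N1→H1 39, N2→H1 6, N3→H1 18, N4→H1 4, N5→H1 16  ⇒ total 83.
Compare {H2}: total 117.
Compare {H3}: total 125.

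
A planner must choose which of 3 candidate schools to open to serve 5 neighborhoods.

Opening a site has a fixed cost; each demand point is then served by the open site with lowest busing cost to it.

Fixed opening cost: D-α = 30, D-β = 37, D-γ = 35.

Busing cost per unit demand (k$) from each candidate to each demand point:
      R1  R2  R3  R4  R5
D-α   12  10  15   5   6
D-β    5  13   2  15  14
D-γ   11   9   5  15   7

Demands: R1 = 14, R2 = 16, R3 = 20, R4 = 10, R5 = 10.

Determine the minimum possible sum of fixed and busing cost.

Open {D-α, D-β}: assign each demand point to its cheapest open site.
  R1→D-β 14×5=70, R2→D-α 16×10=160, R3→D-β 20×2=40, R4→D-α 10×5=50, R5→D-α 10×6=60
  busing cost 380, fixed 67 → total 447.
Compare {D-α, D-β, D-γ}: busing cost 364 + fixed 102 = 466.
Compare {D-β, D-γ}: busing cost 474 + fixed 72 = 546.
Compare {D-α, D-γ}: busing cost 508 + fixed 65 = 573.
All other subsets cost ≥ 466. Minimum total cost: 447.

447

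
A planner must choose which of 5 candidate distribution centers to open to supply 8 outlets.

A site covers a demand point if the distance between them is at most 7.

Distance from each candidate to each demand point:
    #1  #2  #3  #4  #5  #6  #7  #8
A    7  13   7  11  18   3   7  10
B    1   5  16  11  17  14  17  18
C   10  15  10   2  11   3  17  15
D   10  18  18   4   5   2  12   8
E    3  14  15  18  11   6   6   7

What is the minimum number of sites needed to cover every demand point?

4

Coverage sets (demand points within 7 of each site):
  A: {#1, #3, #6, #7}
  B: {#1, #2}
  C: {#4, #6}
  D: {#4, #5, #6}
  E: {#1, #6, #7, #8}
No 3 sites suffice: every size-3 union leaves at least one demand point uncovered.
But {A, B, D, E} covers everything, so the minimum is 4.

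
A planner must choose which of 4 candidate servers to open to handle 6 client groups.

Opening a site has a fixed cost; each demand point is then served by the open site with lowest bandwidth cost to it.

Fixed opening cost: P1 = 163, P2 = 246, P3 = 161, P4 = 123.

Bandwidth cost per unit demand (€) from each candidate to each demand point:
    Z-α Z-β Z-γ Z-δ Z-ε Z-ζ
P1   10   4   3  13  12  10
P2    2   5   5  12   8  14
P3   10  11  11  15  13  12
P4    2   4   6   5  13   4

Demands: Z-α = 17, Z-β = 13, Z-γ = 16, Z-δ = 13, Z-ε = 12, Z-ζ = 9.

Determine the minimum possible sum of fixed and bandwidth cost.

562

Open {P4}: assign each demand point to its cheapest open site.
  Z-α→P4 17×2=34, Z-β→P4 13×4=52, Z-γ→P4 16×6=96, Z-δ→P4 13×5=65, Z-ε→P4 12×13=156, Z-ζ→P4 9×4=36
  bandwidth cost 439, fixed 123 → total 562.
Compare {P1, P4}: bandwidth cost 379 + fixed 286 = 665.
Compare {P3, P4}: bandwidth cost 439 + fixed 284 = 723.
Compare {P2, P4}: bandwidth cost 363 + fixed 369 = 732.
All other subsets cost ≥ 665. Minimum total cost: 562.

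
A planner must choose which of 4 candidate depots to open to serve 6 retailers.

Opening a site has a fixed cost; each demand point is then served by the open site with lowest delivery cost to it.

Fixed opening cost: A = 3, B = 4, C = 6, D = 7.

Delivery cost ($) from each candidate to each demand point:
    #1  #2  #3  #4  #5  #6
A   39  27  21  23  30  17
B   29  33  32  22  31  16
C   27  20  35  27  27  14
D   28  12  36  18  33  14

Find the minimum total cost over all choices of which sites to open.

Open {A, D}: assign each demand point to its cheapest open site.
  #1→D 28, #2→D 12, #3→A 21, #4→D 18, #5→A 30, #6→D 14
  delivery cost 123, fixed 10 → total 133.
Compare {A, C, D}: delivery cost 119 + fixed 16 = 135.
Compare {A, B, D}: delivery cost 123 + fixed 14 = 137.
Compare {A, B, C, D}: delivery cost 119 + fixed 20 = 139.
All other subsets cost ≥ 135. Minimum total cost: 133.

133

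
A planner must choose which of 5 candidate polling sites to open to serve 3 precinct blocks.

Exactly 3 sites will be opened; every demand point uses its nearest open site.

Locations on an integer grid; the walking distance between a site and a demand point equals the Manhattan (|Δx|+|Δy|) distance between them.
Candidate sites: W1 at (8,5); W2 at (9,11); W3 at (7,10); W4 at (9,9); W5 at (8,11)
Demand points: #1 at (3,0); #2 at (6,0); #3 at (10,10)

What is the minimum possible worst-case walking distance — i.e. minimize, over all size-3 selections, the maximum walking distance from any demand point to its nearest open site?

10

Open {W1, W2, W3}.
  Farthest demand point is #1 at walking distance 10 (to W1); all others are ≤ 10.
With {W1, W2, W4} the worst case is 10.
With {W1, W2, W5} the worst case is 10.
No size-3 selection achieves below 10.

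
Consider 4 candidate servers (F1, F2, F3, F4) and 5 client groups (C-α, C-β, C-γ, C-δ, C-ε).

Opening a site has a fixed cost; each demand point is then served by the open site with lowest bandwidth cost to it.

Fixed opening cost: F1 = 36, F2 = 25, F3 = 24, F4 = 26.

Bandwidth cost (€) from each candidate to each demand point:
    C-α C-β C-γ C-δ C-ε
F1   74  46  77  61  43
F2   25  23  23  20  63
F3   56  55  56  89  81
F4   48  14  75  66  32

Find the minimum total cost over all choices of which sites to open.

Open {F2, F4}: assign each demand point to its cheapest open site.
  C-α→F2 25, C-β→F4 14, C-γ→F2 23, C-δ→F2 20, C-ε→F4 32
  bandwidth cost 114, fixed 51 → total 165.
Compare {F2}: bandwidth cost 154 + fixed 25 = 179.
Compare {F2, F3, F4}: bandwidth cost 114 + fixed 75 = 189.
Compare {F1, F2}: bandwidth cost 134 + fixed 61 = 195.
All other subsets cost ≥ 179. Minimum total cost: 165.

165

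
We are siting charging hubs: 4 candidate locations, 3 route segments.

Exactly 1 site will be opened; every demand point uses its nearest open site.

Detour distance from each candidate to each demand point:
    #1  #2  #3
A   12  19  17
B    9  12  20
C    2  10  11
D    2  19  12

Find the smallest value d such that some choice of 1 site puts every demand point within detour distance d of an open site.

11

Open {C}.
  Farthest demand point is #3 at detour distance 11 (to C); all others are ≤ 11.
With {A} the worst case is 19.
With {D} the worst case is 19.
No size-1 selection achieves below 11.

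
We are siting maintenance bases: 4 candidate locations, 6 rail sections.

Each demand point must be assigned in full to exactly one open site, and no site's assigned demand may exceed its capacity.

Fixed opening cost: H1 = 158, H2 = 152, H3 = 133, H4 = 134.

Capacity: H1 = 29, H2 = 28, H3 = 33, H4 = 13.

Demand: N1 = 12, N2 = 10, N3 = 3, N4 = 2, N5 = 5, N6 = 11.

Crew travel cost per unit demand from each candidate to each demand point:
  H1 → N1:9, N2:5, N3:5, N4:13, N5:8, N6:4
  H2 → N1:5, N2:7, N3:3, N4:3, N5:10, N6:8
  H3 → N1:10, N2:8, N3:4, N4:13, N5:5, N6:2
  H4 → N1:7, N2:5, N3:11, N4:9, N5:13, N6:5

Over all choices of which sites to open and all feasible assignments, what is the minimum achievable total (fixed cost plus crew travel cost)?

Open {H2, H3}; cheapest assignment that respects the capacities:
  H2 (cap 28, load 27): N1, N2, N3, N4 — cost 12×5 + 10×7 + 3×3 + 2×3 = 145
  H3 (cap 33, load 16): N5, N6 — cost 5×5 + 11×2 = 47
  Shipping 192, fixed 285 → total 477.
  Any other capacity-feasible assignment to {H2, H3} ships for at least 192.
Compare {H3, H4}: its best feasible assignment gives total 514.
Compare {H1, H2}: its best feasible assignment gives total 519.
Every other set of open sites that can feasibly serve all demand totals ≥ 514 even under its best assignment. Minimum: 477.

477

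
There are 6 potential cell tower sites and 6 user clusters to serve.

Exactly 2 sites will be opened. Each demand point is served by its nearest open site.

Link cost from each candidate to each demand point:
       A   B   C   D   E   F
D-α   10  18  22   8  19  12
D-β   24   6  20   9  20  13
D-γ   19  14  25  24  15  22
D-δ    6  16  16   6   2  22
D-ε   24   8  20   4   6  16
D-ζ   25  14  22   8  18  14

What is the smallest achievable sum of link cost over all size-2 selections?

49

Open {D-β, D-δ}.
  A→D-δ 6, B→D-β 6, C→D-δ 16, D→D-δ 6, E→D-δ 2, F→D-β 13  ⇒ total 49.
Compare {D-δ, D-ε}: total 52.
Compare {D-α, D-δ}: total 58.
No size-2 selection does better; minimum is 49.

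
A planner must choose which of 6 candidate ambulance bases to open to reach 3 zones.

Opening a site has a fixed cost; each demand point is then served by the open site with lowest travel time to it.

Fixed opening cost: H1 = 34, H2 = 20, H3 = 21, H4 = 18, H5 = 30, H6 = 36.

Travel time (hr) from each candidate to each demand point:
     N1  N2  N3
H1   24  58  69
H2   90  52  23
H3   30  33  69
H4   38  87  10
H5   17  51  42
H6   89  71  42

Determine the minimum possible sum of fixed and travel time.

Open {H3, H4}: assign each demand point to its cheapest open site.
  N1→H3 30, N2→H3 33, N3→H4 10
  travel time 73, fixed 39 → total 112.
Compare {H4, H5}: travel time 78 + fixed 48 = 126.
Compare {H2, H3}: travel time 86 + fixed 41 = 127.
Compare {H3, H4, H5}: travel time 60 + fixed 69 = 129.
All other subsets cost ≥ 126. Minimum total cost: 112.

112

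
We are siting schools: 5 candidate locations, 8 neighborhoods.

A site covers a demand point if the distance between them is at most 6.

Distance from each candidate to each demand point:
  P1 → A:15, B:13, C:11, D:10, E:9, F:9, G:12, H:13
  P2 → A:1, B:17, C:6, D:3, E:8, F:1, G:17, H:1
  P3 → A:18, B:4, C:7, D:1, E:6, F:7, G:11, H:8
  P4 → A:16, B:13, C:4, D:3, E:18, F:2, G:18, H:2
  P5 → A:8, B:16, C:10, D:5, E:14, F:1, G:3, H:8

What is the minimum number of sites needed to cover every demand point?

Coverage sets (demand points within 6 of each site):
  P1: {}
  P2: {A, C, D, F, H}
  P3: {B, D, E}
  P4: {C, D, F, H}
  P5: {D, F, G}
No 2 sites suffice: every size-2 union leaves at least one demand point uncovered.
But {P2, P3, P5} covers everything, so the minimum is 3.

3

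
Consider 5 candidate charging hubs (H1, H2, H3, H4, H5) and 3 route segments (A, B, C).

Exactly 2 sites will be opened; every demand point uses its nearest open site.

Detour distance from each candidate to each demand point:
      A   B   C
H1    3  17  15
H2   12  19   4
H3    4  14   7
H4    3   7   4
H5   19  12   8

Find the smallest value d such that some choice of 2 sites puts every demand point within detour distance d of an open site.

Open {H1, H4}.
  Farthest demand point is B at detour distance 7 (to H4); all others are ≤ 7.
With {H2, H4} the worst case is 7.
With {H3, H4} the worst case is 7.
No size-2 selection achieves below 7.

7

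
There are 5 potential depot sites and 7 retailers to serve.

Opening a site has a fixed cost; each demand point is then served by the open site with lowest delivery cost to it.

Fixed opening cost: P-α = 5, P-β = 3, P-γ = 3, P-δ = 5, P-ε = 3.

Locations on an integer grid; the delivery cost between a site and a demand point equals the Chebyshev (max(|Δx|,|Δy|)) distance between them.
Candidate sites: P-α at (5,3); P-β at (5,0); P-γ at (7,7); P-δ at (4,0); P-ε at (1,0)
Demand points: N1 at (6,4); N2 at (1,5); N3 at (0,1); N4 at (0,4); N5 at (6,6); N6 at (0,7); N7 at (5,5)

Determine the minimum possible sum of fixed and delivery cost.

Open {P-α, P-ε}: assign each demand point to its cheapest open site.
  N1→P-α 1, N2→P-α 4, N3→P-ε 1, N4→P-ε 4, N5→P-α 3, N6→P-α 5, N7→P-α 2
  delivery cost 20, fixed 8 → total 28.
Compare {P-γ, P-ε}: delivery cost 23 + fixed 6 = 29.
Compare {P-α, P-γ, P-ε}: delivery cost 18 + fixed 11 = 29.
Compare {P-α}: delivery cost 25 + fixed 5 = 30.
All other subsets cost ≥ 29. Minimum total cost: 28.

28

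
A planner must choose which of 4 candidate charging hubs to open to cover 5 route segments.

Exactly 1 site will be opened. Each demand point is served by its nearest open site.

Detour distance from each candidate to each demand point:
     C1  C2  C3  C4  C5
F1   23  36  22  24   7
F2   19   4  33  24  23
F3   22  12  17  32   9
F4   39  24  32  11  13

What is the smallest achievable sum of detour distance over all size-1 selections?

92

Open {F3}.
  C1→F3 22, C2→F3 12, C3→F3 17, C4→F3 32, C5→F3 9  ⇒ total 92.
Compare {F2}: total 103.
Compare {F1}: total 112.
No size-1 selection does better; minimum is 92.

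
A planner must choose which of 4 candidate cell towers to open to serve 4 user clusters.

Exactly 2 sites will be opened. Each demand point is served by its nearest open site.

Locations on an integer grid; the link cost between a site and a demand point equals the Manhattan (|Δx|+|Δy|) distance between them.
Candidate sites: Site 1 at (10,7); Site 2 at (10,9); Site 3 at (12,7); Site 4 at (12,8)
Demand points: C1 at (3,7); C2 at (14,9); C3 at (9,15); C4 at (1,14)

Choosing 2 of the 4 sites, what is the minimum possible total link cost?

Open {Site 1, Site 2}.
  C1→Site 1 7, C2→Site 2 4, C3→Site 2 7, C4→Site 2 14  ⇒ total 32.
Compare {Site 2, Site 4}: total 33.
Compare {Site 2, Site 3}: total 34.
No size-2 selection does better; minimum is 32.

32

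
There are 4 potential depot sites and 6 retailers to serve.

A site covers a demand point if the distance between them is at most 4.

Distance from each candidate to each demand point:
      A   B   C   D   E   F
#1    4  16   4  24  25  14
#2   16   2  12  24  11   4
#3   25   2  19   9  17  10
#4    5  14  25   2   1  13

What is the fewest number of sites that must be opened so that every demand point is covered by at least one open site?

3

Coverage sets (demand points within 4 of each site):
  #1: {A, C}
  #2: {B, F}
  #3: {B}
  #4: {D, E}
No 2 sites suffice: every size-2 union leaves at least one demand point uncovered.
But {#1, #2, #4} covers everything, so the minimum is 3.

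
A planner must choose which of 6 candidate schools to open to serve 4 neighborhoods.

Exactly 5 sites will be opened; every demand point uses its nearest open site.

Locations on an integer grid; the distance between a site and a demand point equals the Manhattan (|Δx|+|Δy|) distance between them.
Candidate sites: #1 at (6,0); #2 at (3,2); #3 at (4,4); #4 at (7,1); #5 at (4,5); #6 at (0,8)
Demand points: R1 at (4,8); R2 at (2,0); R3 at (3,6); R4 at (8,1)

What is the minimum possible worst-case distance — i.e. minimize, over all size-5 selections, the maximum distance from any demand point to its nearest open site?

Open {#1, #2, #3, #4, #5}.
  Farthest demand point is R1 at distance 3 (to #5); all others are ≤ 3.
With {#1, #2, #3, #5, #6} the worst case is 3.
With {#1, #2, #4, #5, #6} the worst case is 3.
No size-5 selection achieves below 3.

3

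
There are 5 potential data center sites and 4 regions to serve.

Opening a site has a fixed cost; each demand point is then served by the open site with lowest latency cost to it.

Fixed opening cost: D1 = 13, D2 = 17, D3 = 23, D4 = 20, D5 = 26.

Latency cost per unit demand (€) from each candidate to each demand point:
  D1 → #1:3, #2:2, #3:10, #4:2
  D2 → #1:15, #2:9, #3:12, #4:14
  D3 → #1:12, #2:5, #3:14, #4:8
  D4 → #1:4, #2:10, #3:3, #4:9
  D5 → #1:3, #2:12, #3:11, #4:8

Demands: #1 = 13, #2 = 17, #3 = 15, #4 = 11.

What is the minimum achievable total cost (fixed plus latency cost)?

173

Open {D1, D4}: assign each demand point to its cheapest open site.
  #1→D1 13×3=39, #2→D1 17×2=34, #3→D4 15×3=45, #4→D1 11×2=22
  latency cost 140, fixed 33 → total 173.
Compare {D1, D2, D4}: latency cost 140 + fixed 50 = 190.
Compare {D1, D3, D4}: latency cost 140 + fixed 56 = 196.
Compare {D1, D4, D5}: latency cost 140 + fixed 59 = 199.
All other subsets cost ≥ 190. Minimum total cost: 173.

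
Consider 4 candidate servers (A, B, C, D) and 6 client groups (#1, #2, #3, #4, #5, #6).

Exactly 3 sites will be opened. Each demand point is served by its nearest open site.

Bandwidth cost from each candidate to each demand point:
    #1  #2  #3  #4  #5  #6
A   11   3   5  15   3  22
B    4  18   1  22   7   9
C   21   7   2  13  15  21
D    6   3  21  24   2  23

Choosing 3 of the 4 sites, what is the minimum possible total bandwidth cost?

Open {B, C, D}.
  #1→B 4, #2→D 3, #3→B 1, #4→C 13, #5→D 2, #6→B 9  ⇒ total 32.
Compare {A, B, C}: total 33.
Compare {A, B, D}: total 34.
No size-3 selection does better; minimum is 32.

32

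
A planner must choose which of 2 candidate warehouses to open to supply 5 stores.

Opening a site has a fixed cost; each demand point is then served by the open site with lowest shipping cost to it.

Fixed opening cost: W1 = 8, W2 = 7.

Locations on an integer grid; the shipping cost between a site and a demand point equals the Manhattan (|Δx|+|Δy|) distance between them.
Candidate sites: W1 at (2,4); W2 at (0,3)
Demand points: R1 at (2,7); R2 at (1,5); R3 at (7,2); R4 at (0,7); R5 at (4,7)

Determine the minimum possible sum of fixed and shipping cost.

30

Open {W1}: assign each demand point to its cheapest open site.
  R1→W1 3, R2→W1 2, R3→W1 7, R4→W1 5, R5→W1 5
  shipping cost 22, fixed 8 → total 30.
Compare {W2}: shipping cost 29 + fixed 7 = 36.
Compare {W1, W2}: shipping cost 21 + fixed 15 = 36.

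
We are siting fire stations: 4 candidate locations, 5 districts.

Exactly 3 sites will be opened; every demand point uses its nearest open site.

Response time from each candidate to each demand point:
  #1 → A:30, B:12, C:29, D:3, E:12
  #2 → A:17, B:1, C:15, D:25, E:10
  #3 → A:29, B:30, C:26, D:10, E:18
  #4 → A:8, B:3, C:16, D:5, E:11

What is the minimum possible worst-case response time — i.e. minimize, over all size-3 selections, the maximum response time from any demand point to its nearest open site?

Open {#1, #2, #4}.
  Farthest demand point is C at response time 15 (to #2); all others are ≤ 15.
With {#2, #3, #4} the worst case is 15.
With {#1, #3, #4} the worst case is 16.
No size-3 selection achieves below 15.

15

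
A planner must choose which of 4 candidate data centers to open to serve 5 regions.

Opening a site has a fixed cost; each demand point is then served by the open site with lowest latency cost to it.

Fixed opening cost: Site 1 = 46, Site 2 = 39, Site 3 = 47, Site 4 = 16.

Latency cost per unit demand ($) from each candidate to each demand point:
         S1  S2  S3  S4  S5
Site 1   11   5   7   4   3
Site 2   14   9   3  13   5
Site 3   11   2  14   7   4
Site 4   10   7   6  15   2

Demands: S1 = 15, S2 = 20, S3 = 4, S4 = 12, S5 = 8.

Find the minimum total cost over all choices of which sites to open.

377

Open {Site 3, Site 4}: assign each demand point to its cheapest open site.
  S1→Site 4 15×10=150, S2→Site 3 20×2=40, S3→Site 4 4×6=24, S4→Site 3 12×7=84, S5→Site 4 8×2=16
  latency cost 314, fixed 63 → total 377.
Compare {Site 1, Site 3, Site 4}: latency cost 278 + fixed 109 = 387.
Compare {Site 1, Site 3}: latency cost 305 + fixed 93 = 398.
Compare {Site 1, Site 4}: latency cost 338 + fixed 62 = 400.
All other subsets cost ≥ 387. Minimum total cost: 377.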